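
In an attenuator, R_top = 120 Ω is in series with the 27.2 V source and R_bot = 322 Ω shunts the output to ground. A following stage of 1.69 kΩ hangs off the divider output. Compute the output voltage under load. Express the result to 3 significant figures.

The load sits in parallel with R_bot: R_bot‖R_L = (322 × 1690) / (322 + 1690) = 270.5 Ω.
V_out = 27.2 × 270.5 / (120 + 270.5) = 27.2 × 270.5/390.5 = 18.8 V.

V_out ≈ 18.8 V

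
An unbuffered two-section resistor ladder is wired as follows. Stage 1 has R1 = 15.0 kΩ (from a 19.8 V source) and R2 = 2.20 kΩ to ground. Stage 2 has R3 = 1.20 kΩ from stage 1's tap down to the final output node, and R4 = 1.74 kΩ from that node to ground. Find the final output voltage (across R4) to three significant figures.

V_out ≈ 0.907 V

Stage 2 presents R3+R4 = 2.940 kΩ as a load on stage 1's tap.
Stage 1's lower leg becomes R2‖(R3+R4) = 1.258 kΩ, so V_mid = 19.8 × 1.258/16.26 = 1.532 V.
Stage 2 is itself unloaded: V_out = V_mid × R4/(R3+R4) = 1.532 × 1.74/2.940 = 0.907 V.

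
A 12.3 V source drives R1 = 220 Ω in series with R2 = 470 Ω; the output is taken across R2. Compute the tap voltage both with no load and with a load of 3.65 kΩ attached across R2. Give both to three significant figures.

Unloaded: 8.38 V; loaded: 8.05 V

Open-circuit: V = 12.3 × 470/(220 + 470) = 8.38 V.
With the load, R2 becomes R2‖R_L = 416.4 Ω, so V = 12.3 × 416.4/636.4 = 8.05 V.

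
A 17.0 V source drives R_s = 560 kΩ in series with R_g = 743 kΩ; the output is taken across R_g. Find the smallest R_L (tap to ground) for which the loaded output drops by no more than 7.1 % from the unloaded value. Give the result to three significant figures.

Output resistance R_th = R_s‖R_g = (560 × 743)/1303 = 319.3 kΩ.
The fractional drop is R_th/(R_th + R_L); requiring this ≤ 0.0710 gives R_L ≥ R_th(1/0.0710 − 1) = 319.3 × 13.08 = 4.18 MΩ.

R_L(min) ≈ 4.18 MΩ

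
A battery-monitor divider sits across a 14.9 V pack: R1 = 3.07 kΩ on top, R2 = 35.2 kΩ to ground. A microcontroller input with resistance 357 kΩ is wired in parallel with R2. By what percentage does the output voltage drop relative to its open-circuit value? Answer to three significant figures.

0.785 %

The divider's output (Thévenin) resistance is R1‖R2 = 2.824 kΩ.
Fractional drop under load = R_th/(R_th + R_L) = 2.824 / (2.824 + 357) = 0.007848.
So the output falls by 0.785 %.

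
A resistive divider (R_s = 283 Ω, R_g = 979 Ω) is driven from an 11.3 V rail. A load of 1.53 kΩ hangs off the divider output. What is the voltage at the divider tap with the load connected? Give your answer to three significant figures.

V_out ≈ 7.67 V

The load sits in parallel with R_g: R_g‖R_L = (979 × 1530) / (979 + 1530) = 597.0 Ω.
V_out = 11.3 × 597.0 / (283 + 597.0) = 11.3 × 597.0/880.0 = 7.67 V.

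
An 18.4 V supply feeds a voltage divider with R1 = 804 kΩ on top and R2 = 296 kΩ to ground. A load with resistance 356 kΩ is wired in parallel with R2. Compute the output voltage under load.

V_out ≈ 3.08 V

The load sits in parallel with R2: R2‖R_L = (296 × 356) / (296 + 356) = 161.6 kΩ.
V_out = 18.4 × 161.6 / (804 + 161.6) = 18.4 × 161.6/965.6 = 3.08 V.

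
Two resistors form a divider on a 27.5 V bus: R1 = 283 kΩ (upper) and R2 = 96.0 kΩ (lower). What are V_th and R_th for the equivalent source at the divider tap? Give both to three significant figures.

V_th is the open-circuit tap voltage: 27.5 × 96.0/(283 + 96.0) = 6.97 V.
With the supply zeroed, R1 and R2 appear in parallel from the tap: R_th = R1‖R2 = (283 × 96.0)/379.0 = 71.7 kΩ.

V_th = 6.97 V, R_th = 71.7 kΩ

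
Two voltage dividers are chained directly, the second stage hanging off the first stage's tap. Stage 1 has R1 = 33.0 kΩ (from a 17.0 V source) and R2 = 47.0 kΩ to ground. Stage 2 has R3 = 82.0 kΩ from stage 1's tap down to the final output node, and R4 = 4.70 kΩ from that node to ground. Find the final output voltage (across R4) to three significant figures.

V_out ≈ 0.442 V

Stage 2 presents R3+R4 = 86.70 kΩ as a load on stage 1's tap.
Stage 1's lower leg becomes R2‖(R3+R4) = 30.48 kΩ, so V_mid = 17.0 × 30.48/63.48 = 8.162 V.
Stage 2 is itself unloaded: V_out = V_mid × R4/(R3+R4) = 8.162 × 4.70/86.70 = 0.442 V.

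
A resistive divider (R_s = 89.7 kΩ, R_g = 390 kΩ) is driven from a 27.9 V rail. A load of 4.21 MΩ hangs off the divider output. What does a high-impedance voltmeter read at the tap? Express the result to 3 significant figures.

V_out ≈ 22.3 V

The load sits in parallel with R_g: R_g‖R_L = (390 × 4210) / (390 + 4210) = 356.9 kΩ.
V_out = 27.9 × 356.9 / (89.7 + 356.9) = 27.9 × 356.9/446.6 = 22.3 V.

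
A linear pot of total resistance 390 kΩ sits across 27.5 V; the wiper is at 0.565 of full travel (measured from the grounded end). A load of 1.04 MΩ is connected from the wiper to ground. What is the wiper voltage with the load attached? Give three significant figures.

V ≈ 14.2 V

The wiper splits the pot into (1−α)R = 169.7 kΩ above and αR = 220.3 kΩ below.
Lower section ‖ load = 181.8 kΩ.
V_wiper = 27.5 × 181.8/(169.7 + 181.8) = 14.2 V.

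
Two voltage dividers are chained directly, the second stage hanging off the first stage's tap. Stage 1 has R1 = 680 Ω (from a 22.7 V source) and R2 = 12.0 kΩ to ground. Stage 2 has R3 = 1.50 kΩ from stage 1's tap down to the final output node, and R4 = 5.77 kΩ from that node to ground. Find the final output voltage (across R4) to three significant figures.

V_out ≈ 15.7 V

Stage 2 presents R3+R4 = 7270 Ω as a load on stage 1's tap.
Stage 1's lower leg becomes R2‖(R3+R4) = 4527 Ω, so V_mid = 22.7 × 4527/5207 = 19.74 V.
Stage 2 is itself unloaded: V_out = V_mid × R4/(R3+R4) = 19.74 × 5770/7270 = 15.7 V.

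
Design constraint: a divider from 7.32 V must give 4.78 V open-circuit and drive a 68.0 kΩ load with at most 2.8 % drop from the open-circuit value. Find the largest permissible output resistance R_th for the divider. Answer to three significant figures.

R_th ≤ 1.96 kΩ

Loading drop = R_th/(R_th + R_L) ≤ 0.0280, so R_th ≤ R_L · ε/(1−ε) = 68.0 kΩ × 0.0280/0.9720 = 1.96 kΩ.
(Any R1, R2 with R2/(R1+R2) = 0.653 and R1‖R2 ≤ 1.96 kΩ will meet the spec.)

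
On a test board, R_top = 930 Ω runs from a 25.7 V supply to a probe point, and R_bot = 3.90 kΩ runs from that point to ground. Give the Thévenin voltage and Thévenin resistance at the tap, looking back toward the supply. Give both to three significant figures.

V_th = 20.8 V, R_th = 751 Ω

V_th is the open-circuit tap voltage: 25.7 × 3900/(930 + 3900) = 20.8 V.
With the supply zeroed, R_top and R_bot appear in parallel from the tap: R_th = R_top‖R_bot = (930 × 3900)/4830 = 751 Ω.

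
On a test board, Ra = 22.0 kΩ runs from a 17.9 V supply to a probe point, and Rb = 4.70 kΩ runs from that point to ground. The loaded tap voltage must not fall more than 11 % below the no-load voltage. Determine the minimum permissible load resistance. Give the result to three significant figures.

R_L(min) ≈ 31.3 kΩ

Output resistance R_th = Ra‖Rb = (22.0 × 4.70)/26.70 = 3.873 kΩ.
The fractional drop is R_th/(R_th + R_L); requiring this ≤ 0.110 gives R_L ≥ R_th(1/0.110 − 1) = 3.873 × 8.091 = 31.3 kΩ.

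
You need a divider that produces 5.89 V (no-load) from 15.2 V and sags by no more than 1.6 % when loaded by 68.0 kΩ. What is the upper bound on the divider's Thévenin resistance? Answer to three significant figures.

Loading drop = R_th/(R_th + R_L) ≤ 0.0160, so R_th ≤ R_L · ε/(1−ε) = 68.0 kΩ × 0.0160/0.9840 = 1.11 kΩ.
(Any R1, R2 with R2/(R1+R2) = 0.388 and R1‖R2 ≤ 1.11 kΩ will meet the spec.)

R_th ≤ 1.11 kΩ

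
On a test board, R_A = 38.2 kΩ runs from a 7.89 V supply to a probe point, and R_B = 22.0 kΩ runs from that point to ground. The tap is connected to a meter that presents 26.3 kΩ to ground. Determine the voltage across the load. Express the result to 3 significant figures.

V_out ≈ 1.88 V

The load sits in parallel with R_B: R_B‖R_L = (22.0 × 26.3) / (22.0 + 26.3) = 11.98 kΩ.
V_out = 7.89 × 11.98 / (38.2 + 11.98) = 7.89 × 11.98/50.18 = 1.88 V.
(Unloaded it would have been 2.88 V.)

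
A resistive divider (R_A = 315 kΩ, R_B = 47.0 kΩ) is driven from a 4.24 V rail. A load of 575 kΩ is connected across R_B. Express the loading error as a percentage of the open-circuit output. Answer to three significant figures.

The divider's output (Thévenin) resistance is R_A‖R_B = 40.90 kΩ.
Fractional drop under load = R_th/(R_th + R_L) = 40.90 / (40.90 + 575) = 0.06640.
So the output falls by 6.64 %.

6.64 %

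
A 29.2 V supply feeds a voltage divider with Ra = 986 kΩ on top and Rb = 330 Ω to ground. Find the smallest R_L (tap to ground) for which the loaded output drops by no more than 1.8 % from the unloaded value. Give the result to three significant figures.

Output resistance R_th = Ra‖Rb = (986000 × 330)/986300 = 329.9 Ω.
The fractional drop is R_th/(R_th + R_L); requiring this ≤ 0.0180 gives R_L ≥ R_th(1/0.0180 − 1) = 329.9 × 54.56 = 18.0 kΩ.

R_L(min) ≈ 18.0 kΩ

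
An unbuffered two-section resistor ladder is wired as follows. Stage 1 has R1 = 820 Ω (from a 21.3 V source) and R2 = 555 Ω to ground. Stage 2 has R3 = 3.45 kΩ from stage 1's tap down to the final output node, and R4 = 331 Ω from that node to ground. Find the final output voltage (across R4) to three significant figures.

V_out ≈ 0.692 V

Stage 2 presents R3+R4 = 3781 Ω as a load on stage 1's tap.
Stage 1's lower leg becomes R2‖(R3+R4) = 484.0 Ω, so V_mid = 21.3 × 484.0/1304 = 7.905 V.
Stage 2 is itself unloaded: V_out = V_mid × R4/(R3+R4) = 7.905 × 331/3781 = 0.692 V.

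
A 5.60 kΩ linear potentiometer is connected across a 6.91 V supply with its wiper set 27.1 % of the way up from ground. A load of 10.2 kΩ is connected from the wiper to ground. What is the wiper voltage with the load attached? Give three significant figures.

V ≈ 1.69 V

The wiper splits the pot into (1−α)R = 4.082 kΩ above and αR = 1.518 kΩ below.
Lower section ‖ load = 1.321 kΩ.
V_wiper = 6.91 × 1.321/(4.082 + 1.321) = 1.69 V.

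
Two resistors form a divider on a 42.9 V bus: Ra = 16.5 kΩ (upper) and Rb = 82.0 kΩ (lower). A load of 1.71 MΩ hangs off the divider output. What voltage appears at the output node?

The load sits in parallel with Rb: Rb‖R_L = (82.0 × 1710) / (82.0 + 1710) = 78.25 kΩ.
V_out = 42.9 × 78.25 / (16.5 + 78.25) = 42.9 × 78.25/94.75 = 35.4 V.

V_out ≈ 35.4 V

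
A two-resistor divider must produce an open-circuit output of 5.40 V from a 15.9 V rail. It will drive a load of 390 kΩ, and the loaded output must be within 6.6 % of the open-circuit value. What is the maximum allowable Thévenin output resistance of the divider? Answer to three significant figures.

Loading drop = R_th/(R_th + R_L) ≤ 0.0660, so R_th ≤ R_L · ε/(1−ε) = 390 kΩ × 0.0660/0.9340 = 27.6 kΩ.

R_th ≤ 27.6 kΩ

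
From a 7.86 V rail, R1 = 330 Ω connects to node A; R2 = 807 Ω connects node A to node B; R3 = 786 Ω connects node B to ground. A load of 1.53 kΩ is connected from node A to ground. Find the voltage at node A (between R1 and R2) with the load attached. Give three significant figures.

V ≈ 5.52 V

Below node A the series string R2+R3 = 1593 Ω sits in parallel with the 1530 Ω load: 780.4 Ω.
V_A = 7.86 × 780.4/(330 + 780.4) = 5.52 V.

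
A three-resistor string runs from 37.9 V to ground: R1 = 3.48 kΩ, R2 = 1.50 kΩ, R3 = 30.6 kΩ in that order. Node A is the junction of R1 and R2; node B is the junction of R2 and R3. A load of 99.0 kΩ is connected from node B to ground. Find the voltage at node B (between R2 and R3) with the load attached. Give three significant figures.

V ≈ 31.2 V

At node B, R3 is in parallel with the load: R3‖R_L = 23.38 kΩ.
Below node A the resistance is R2 + (R3‖R_L) = 24.88 kΩ, so V_A = 37.9 × 24.88/28.36 = 33.25 V.
Then V_B = V_A × (R3‖R_L)/(R2 + R3‖R_L) = 33.25 × 23.38/24.88 = 31.2 V.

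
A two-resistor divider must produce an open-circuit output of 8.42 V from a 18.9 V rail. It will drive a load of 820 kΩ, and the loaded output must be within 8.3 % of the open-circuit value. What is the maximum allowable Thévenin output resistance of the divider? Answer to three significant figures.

Loading drop = R_th/(R_th + R_L) ≤ 0.0830, so R_th ≤ R_L · ε/(1−ε) = 820 kΩ × 0.0830/0.9170 = 74.2 kΩ.
(Any R1, R2 with R2/(R1+R2) = 0.446 and R1‖R2 ≤ 74.2 kΩ will meet the spec.)

R_th ≤ 74.2 kΩ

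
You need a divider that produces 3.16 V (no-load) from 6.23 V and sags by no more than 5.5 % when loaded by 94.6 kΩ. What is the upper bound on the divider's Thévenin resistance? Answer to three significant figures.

Loading drop = R_th/(R_th + R_L) ≤ 0.0550, so R_th ≤ R_L · ε/(1−ε) = 94.6 kΩ × 0.0550/0.9450 = 5.51 kΩ.
(Any R1, R2 with R2/(R1+R2) = 0.507 and R1‖R2 ≤ 5.51 kΩ will meet the spec.)

R_th ≤ 5.51 kΩ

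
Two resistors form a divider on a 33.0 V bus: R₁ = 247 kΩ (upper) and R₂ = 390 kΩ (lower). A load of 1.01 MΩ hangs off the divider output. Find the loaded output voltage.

The load sits in parallel with R₂: R₂‖R_L = (390 × 1010) / (390 + 1010) = 281.4 kΩ.
V_out = 33.0 × 281.4 / (247 + 281.4) = 33.0 × 281.4/528.4 = 17.6 V.

V_out ≈ 17.6 V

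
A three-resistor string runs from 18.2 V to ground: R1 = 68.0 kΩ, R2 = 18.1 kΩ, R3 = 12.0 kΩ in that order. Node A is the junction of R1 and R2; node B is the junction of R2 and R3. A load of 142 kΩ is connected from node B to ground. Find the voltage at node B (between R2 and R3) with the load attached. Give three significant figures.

At node B, R3 is in parallel with the load: R3‖R_L = 11.06 kΩ.
Below node A the resistance is R2 + (R3‖R_L) = 29.16 kΩ, so V_A = 18.2 × 29.16/97.16 = 5.463 V.
Then V_B = V_A × (R3‖R_L)/(R2 + R3‖R_L) = 5.463 × 11.06/29.16 = 2.07 V.

V ≈ 2.07 V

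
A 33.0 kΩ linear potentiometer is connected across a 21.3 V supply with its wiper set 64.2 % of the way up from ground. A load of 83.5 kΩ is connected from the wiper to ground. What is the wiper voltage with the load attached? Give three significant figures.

The wiper splits the pot into (1−α)R = 11.81 kΩ above and αR = 21.19 kΩ below.
Lower section ‖ load = 16.90 kΩ.
V_wiper = 21.3 × 16.90/(11.81 + 16.90) = 12.5 V.

V ≈ 12.5 V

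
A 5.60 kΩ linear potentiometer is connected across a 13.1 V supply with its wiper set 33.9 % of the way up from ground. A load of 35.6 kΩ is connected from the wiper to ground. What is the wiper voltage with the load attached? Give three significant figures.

The wiper splits the pot into (1−α)R = 3.702 kΩ above and αR = 1.898 kΩ below.
Lower section ‖ load = 1.802 kΩ.
V_wiper = 13.1 × 1.802/(3.702 + 1.802) = 4.29 V.

V ≈ 4.29 V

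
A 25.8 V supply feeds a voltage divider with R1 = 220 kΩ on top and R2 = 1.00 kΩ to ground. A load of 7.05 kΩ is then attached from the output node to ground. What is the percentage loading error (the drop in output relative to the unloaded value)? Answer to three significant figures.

Unloaded V = 25.8 × 1.00/221.0 = 0.11674 V.
Loaded: R2‖R_L = 0.8758 kΩ, giving V = 25.8 × 0.8758/220.9 = 0.10230 V.
Drop = (0.11674 − 0.10230) / 0.11674 = 12.4 %.

12.4 %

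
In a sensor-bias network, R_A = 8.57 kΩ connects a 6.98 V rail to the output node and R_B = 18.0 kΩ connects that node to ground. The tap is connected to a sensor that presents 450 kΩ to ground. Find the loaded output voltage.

V_out ≈ 4.67 V

The load sits in parallel with R_B: R_B‖R_L = (18.0 × 450) / (18.0 + 450) = 17.31 kΩ.
V_out = 6.98 × 17.31 / (8.57 + 17.31) = 6.98 × 17.31/25.88 = 4.67 V.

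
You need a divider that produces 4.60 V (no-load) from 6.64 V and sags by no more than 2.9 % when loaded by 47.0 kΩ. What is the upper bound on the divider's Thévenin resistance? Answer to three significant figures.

R_th ≤ 1.40 kΩ

Loading drop = R_th/(R_th + R_L) ≤ 0.0290, so R_th ≤ R_L · ε/(1−ε) = 47.0 kΩ × 0.0290/0.9710 = 1.40 kΩ.
(Any R1, R2 with R2/(R1+R2) = 0.693 and R1‖R2 ≤ 1.40 kΩ will meet the spec.)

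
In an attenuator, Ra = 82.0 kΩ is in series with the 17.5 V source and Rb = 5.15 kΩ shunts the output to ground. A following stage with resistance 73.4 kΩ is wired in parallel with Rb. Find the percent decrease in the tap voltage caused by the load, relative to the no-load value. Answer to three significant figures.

The divider's output (Thévenin) resistance is Ra‖Rb = 4.846 kΩ.
Fractional drop under load = R_th/(R_th + R_L) = 4.846 / (4.846 + 73.4) = 0.06193.
So the output falls by 6.19 %.

6.19 %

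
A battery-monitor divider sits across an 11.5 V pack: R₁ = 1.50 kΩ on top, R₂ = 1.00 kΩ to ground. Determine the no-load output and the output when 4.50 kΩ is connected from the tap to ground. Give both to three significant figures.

Open-circuit: V = 11.5 × 1.00/(1.50 + 1.00) = 4.60 V.
With the load, R₂ becomes R₂‖R_L = 0.8182 kΩ, so V = 11.5 × 0.8182/2.318 = 4.06 V.

Unloaded: 4.60 V; loaded: 4.06 V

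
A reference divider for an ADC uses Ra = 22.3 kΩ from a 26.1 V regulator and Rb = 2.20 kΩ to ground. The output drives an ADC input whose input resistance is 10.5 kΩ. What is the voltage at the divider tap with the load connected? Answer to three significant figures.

The load sits in parallel with Rb: Rb‖R_L = (2.20 × 10.5) / (2.20 + 10.5) = 1.819 kΩ.
V_out = 26.1 × 1.819 / (22.3 + 1.819) = 26.1 × 1.819/24.12 = 1.97 V.
(Unloaded it would have been 2.34 V.)

V_out ≈ 1.97 V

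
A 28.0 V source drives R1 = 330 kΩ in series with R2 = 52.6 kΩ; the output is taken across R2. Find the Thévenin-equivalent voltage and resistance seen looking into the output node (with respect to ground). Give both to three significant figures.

V_th is the open-circuit tap voltage: 28.0 × 52.6/(330 + 52.6) = 3.85 V.
With the supply zeroed, R1 and R2 appear in parallel from the tap: R_th = R1‖R2 = (330 × 52.6)/382.6 = 45.4 kΩ.

V_th = 3.85 V, R_th = 45.4 kΩ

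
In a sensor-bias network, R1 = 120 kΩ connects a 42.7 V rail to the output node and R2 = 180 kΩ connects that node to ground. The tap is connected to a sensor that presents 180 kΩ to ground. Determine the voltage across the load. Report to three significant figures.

The load sits in parallel with R2: R2‖R_L = (180 × 180) / (180 + 180) = 90.00 kΩ.
V_out = 42.7 × 90.00 / (120 + 90.00) = 42.7 × 90.00/210.0 = 18.3 V.

V_out ≈ 18.3 V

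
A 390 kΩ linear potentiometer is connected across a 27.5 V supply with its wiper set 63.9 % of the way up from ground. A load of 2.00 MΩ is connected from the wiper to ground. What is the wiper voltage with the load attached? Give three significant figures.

The wiper splits the pot into (1−α)R = 140.8 kΩ above and αR = 249.2 kΩ below.
Lower section ‖ load = 221.6 kΩ.
V_wiper = 27.5 × 221.6/(140.8 + 221.6) = 16.8 V.

V ≈ 16.8 V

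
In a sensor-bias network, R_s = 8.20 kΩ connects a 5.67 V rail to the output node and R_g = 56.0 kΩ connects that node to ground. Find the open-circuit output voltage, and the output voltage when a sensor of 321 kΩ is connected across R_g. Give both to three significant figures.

Open-circuit: V = 5.67 × 56.0/(8.20 + 56.0) = 4.95 V.
With the load, R_g becomes R_g‖R_L = 47.68 kΩ, so V = 5.67 × 47.68/55.88 = 4.84 V.

Unloaded: 4.95 V; loaded: 4.84 V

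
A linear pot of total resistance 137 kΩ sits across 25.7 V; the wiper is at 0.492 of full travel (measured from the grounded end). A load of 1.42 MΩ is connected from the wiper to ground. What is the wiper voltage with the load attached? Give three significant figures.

The wiper splits the pot into (1−α)R = 69.60 kΩ above and αR = 67.40 kΩ below.
Lower section ‖ load = 64.35 kΩ.
V_wiper = 25.7 × 64.35/(69.60 + 64.35) = 12.3 V.

V ≈ 12.3 V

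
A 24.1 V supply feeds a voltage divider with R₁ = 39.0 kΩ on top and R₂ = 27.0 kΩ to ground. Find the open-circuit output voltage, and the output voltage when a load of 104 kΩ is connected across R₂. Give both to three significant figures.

Open-circuit: V = 24.1 × 27.0/(39.0 + 27.0) = 9.86 V.
With the load, R₂ becomes R₂‖R_L = 21.44 kΩ, so V = 24.1 × 21.44/60.44 = 8.55 V.

Unloaded: 9.86 V; loaded: 8.55 V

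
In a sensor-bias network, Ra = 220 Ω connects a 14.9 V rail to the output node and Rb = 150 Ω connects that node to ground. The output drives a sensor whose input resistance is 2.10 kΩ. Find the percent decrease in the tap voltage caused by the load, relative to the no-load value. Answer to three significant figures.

The divider's output (Thévenin) resistance is Ra‖Rb = 89.19 Ω.
Fractional drop under load = R_th/(R_th + R_L) = 89.19 / (89.19 + 2100) = 0.04074.
So the output falls by 4.07 %.

4.07 %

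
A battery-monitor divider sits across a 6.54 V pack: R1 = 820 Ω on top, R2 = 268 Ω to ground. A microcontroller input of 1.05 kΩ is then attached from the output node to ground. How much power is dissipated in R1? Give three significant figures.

Total resistance from the source is R1 + (R2‖R_L) = 1034 Ω, so I = 6.54/1034 Ω = 6.328 mA.
P = I²·R1 = (6.328 mA)² × 820 Ω = 32.8 mW.

P ≈ 32.8 mW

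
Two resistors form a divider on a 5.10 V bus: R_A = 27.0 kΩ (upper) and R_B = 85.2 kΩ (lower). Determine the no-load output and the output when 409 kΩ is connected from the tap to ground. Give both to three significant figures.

Unloaded: 3.87 V; loaded: 3.69 V

Open-circuit: V = 5.10 × 85.2/(27.0 + 85.2) = 3.87 V.
With the load, R_B becomes R_B‖R_L = 70.51 kΩ, so V = 5.10 × 70.51/97.51 = 3.69 V.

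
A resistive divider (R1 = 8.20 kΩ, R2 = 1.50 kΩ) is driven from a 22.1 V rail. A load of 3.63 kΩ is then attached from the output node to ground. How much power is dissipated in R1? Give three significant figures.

P ≈ 46.7 mW

Total resistance from the source is R1 + (R2‖R_L) = 9.261 kΩ, so I = 22.1/9.261 kΩ = 2.386 mA.
P = I²·R1 = (2.386 mA)² × 8.20 kΩ = 46.7 mW.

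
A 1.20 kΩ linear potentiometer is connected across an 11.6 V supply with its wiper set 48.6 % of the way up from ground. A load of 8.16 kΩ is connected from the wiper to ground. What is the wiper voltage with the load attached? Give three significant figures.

V ≈ 5.44 V

The wiper splits the pot into (1−α)R = 616.8 Ω above and αR = 583.2 Ω below.
Lower section ‖ load = 544.3 Ω.
V_wiper = 11.6 × 544.3/(616.8 + 544.3) = 5.44 V.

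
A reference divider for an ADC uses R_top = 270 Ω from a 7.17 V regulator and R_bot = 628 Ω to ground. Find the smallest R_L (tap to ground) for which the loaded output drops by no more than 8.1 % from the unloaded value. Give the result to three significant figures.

R_L(min) ≈ 2.14 kΩ

Output resistance R_th = R_top‖R_bot = (270 × 628)/898.0 = 188.8 Ω.
The fractional drop is R_th/(R_th + R_L); requiring this ≤ 0.0810 gives R_L ≥ R_th(1/0.0810 − 1) = 188.8 × 11.35 = 2.14 kΩ.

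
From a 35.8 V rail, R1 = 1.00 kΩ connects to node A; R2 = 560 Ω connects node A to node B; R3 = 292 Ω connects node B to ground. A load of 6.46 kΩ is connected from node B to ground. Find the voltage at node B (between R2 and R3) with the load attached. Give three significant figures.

V ≈ 5.44 V

At node B, R3 is in parallel with the load: R3‖R_L = 279.4 Ω.
Below node A the resistance is R2 + (R3‖R_L) = 839.4 Ω, so V_A = 35.8 × 839.4/1839 = 16.34 V.
Then V_B = V_A × (R3‖R_L)/(R2 + R3‖R_L) = 16.34 × 279.4/839.4 = 5.44 V.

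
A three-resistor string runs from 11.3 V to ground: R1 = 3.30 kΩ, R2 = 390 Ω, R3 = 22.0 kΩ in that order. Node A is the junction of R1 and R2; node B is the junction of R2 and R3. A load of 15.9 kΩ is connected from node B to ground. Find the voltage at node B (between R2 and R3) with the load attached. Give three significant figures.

At node B, R3 is in parallel with the load: R3‖R_L = 9230 Ω.
Below node A the resistance is R2 + (R3‖R_L) = 9620 Ω, so V_A = 11.3 × 9620/12920 = 8.414 V.
Then V_B = V_A × (R3‖R_L)/(R2 + R3‖R_L) = 8.414 × 9230/9620 = 8.07 V.

V ≈ 8.07 V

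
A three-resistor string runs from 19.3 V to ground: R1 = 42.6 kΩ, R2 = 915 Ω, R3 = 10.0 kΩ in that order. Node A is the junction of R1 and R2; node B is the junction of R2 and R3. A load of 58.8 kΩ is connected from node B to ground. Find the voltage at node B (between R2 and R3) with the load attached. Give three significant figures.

V ≈ 3.17 V

At node B, R3 is in parallel with the load: R3‖R_L = 8547 Ω.
Below node A the resistance is R2 + (R3‖R_L) = 9462 Ω, so V_A = 19.3 × 9462/52060 = 3.508 V.
Then V_B = V_A × (R3‖R_L)/(R2 + R3‖R_L) = 3.508 × 8547/9462 = 3.17 V.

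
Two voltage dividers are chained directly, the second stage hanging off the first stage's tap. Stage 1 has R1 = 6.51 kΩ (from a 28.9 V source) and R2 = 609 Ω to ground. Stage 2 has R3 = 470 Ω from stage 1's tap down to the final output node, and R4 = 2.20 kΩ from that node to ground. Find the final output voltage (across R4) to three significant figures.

V_out ≈ 1.69 V

Stage 2 presents R3+R4 = 2670 Ω as a load on stage 1's tap.
Stage 1's lower leg becomes R2‖(R3+R4) = 495.9 Ω, so V_mid = 28.9 × 495.9/7006 = 2.046 V.
Stage 2 is itself unloaded: V_out = V_mid × R4/(R3+R4) = 2.046 × 2200/2670 = 1.69 V.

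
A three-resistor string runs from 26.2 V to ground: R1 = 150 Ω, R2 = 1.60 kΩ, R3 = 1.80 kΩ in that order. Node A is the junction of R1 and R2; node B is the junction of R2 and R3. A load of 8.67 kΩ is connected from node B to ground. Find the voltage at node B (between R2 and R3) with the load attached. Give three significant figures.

V ≈ 12.1 V

At node B, R3 is in parallel with the load: R3‖R_L = 1491 Ω.
Below node A the resistance is R2 + (R3‖R_L) = 3091 Ω, so V_A = 26.2 × 3091/3241 = 24.99 V.
Then V_B = V_A × (R3‖R_L)/(R2 + R3‖R_L) = 24.99 × 1491/3091 = 12.1 V.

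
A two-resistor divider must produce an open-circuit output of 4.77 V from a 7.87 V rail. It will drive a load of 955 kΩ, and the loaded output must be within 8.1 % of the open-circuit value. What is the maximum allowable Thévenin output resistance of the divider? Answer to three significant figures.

Loading drop = R_th/(R_th + R_L) ≤ 0.0810, so R_th ≤ R_L · ε/(1−ε) = 955 kΩ × 0.0810/0.9190 = 84.2 kΩ.

R_th ≤ 84.2 kΩ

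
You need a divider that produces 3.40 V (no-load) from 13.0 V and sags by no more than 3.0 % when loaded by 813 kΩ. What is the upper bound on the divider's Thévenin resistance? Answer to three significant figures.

R_th ≤ 25.1 kΩ

Loading drop = R_th/(R_th + R_L) ≤ 0.0300, so R_th ≤ R_L · ε/(1−ε) = 813 kΩ × 0.0300/0.9700 = 25.1 kΩ.
(Any R1, R2 with R2/(R1+R2) = 0.262 and R1‖R2 ≤ 25.1 kΩ will meet the spec.)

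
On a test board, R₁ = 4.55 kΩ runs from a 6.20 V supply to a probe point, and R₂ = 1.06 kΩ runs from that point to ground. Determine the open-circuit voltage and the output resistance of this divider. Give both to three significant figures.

V_th = 1.17 V, R_th = 860 Ω

V_th is the open-circuit tap voltage: 6.20 × 1.06/(4.55 + 1.06) = 1.17 V.
With the supply zeroed, R₁ and R₂ appear in parallel from the tap: R_th = R₁‖R₂ = (4.55 × 1.06)/5.610 = 860 Ω.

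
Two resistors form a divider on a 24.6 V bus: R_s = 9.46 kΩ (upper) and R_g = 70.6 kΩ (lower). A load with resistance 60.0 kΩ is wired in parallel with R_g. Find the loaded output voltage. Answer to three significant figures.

V_out ≈ 19.0 V

The load sits in parallel with R_g: R_g‖R_L = (70.6 × 60.0) / (70.6 + 60.0) = 32.43 kΩ.
V_out = 24.6 × 32.43 / (9.46 + 32.43) = 24.6 × 32.43/41.89 = 19.0 V.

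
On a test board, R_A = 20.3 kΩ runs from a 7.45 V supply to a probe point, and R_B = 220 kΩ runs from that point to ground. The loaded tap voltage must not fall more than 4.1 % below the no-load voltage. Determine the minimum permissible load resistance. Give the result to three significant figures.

R_L(min) ≈ 435 kΩ

Output resistance R_th = R_A‖R_B = (20.3 × 220)/240.3 = 18.59 kΩ.
The fractional drop is R_th/(R_th + R_L); requiring this ≤ 0.0410 gives R_L ≥ R_th(1/0.0410 − 1) = 18.59 × 23.39 = 435 kΩ.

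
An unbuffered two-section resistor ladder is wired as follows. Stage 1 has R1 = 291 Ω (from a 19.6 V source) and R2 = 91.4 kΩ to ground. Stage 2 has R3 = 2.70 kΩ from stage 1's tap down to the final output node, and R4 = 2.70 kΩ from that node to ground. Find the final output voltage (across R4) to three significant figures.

V_out ≈ 9.27 V

Stage 2 presents R3+R4 = 5400 Ω as a load on stage 1's tap.
Stage 1's lower leg becomes R2‖(R3+R4) = 5099 Ω, so V_mid = 19.6 × 5099/5390 = 18.54 V.
Stage 2 is itself unloaded: V_out = V_mid × R4/(R3+R4) = 18.54 × 2700/5400 = 9.27 V.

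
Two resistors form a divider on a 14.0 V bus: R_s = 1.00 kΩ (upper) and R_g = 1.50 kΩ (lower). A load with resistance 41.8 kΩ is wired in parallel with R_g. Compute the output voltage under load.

V_out ≈ 8.28 V

The load sits in parallel with R_g: R_g‖R_L = (1.50 × 41.8) / (1.50 + 41.8) = 1.448 kΩ.
V_out = 14.0 × 1.448 / (1.00 + 1.448) = 14.0 × 1.448/2.448 = 8.28 V.
(Unloaded it would have been 8.40 V.)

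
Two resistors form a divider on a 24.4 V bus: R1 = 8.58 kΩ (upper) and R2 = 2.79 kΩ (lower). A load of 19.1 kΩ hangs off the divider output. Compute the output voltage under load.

The load sits in parallel with R2: R2‖R_L = (2.79 × 19.1) / (2.79 + 19.1) = 2.434 kΩ.
V_out = 24.4 × 2.434 / (8.58 + 2.434) = 24.4 × 2.434/11.01 = 5.39 V.
(Unloaded it would have been 5.99 V.)

V_out ≈ 5.39 V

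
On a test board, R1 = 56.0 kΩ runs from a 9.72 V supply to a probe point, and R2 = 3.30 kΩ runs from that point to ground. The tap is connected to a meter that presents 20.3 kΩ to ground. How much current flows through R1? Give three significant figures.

I ≈ 0.165 mA

R2‖R_L = 2.839 kΩ, so the source sees R1 + R2‖R_L = 58.84 kΩ.
I = 9.72 V / 58.84 kΩ = 0.165 mA.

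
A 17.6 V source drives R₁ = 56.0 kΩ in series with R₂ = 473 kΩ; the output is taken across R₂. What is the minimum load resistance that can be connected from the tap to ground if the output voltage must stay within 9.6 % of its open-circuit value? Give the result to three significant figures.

R_L(min) ≈ 472 kΩ

Output resistance R_th = R₁‖R₂ = (56.0 × 473)/529.0 = 50.07 kΩ.
The fractional drop is R_th/(R_th + R_L); requiring this ≤ 0.0960 gives R_L ≥ R_th(1/0.0960 − 1) = 50.07 × 9.417 = 472 kΩ.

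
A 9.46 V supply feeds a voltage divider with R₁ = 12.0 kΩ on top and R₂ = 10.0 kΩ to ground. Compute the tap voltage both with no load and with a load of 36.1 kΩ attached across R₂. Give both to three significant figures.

Open-circuit: V = 9.46 × 10.0/(12.0 + 10.0) = 4.30 V.
With the load, R₂ becomes R₂‖R_L = 7.831 kΩ, so V = 9.46 × 7.831/19.83 = 3.74 V.

Unloaded: 4.30 V; loaded: 3.74 V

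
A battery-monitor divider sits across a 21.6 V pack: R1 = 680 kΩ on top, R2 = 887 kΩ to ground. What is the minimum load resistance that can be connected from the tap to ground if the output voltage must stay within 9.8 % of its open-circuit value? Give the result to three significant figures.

R_L(min) ≈ 3.54 MΩ

Output resistance R_th = R1‖R2 = (680 × 887)/1567 = 384.9 kΩ.
The fractional drop is R_th/(R_th + R_L); requiring this ≤ 0.0980 gives R_L ≥ R_th(1/0.0980 − 1) = 384.9 × 9.204 = 3.54 MΩ.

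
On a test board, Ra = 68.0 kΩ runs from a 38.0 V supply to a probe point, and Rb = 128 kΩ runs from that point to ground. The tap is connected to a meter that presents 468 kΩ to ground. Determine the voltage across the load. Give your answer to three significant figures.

The load sits in parallel with Rb: Rb‖R_L = (128 × 468) / (128 + 468) = 100.5 kΩ.
V_out = 38.0 × 100.5 / (68.0 + 100.5) = 38.0 × 100.5/168.5 = 22.7 V.

V_out ≈ 22.7 V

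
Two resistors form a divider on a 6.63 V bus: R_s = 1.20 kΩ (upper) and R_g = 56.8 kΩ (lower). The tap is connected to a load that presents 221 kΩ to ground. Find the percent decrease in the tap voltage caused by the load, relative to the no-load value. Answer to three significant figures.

0.529 %

The divider's output (Thévenin) resistance is R_s‖R_g = 1.175 kΩ.
Fractional drop under load = R_th/(R_th + R_L) = 1.175 / (1.175 + 221) = 0.005289.
So the output falls by 0.529 %.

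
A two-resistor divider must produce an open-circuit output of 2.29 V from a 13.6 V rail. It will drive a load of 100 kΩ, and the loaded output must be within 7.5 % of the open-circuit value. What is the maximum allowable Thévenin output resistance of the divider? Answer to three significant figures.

Loading drop = R_th/(R_th + R_L) ≤ 0.0750, so R_th ≤ R_L · ε/(1−ε) = 100 kΩ × 0.0750/0.9250 = 8.11 kΩ.

R_th ≤ 8.11 kΩ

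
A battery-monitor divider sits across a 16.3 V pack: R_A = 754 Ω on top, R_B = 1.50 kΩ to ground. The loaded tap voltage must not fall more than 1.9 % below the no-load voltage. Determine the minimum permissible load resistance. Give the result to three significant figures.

R_L(min) ≈ 25.9 kΩ

Output resistance R_th = R_A‖R_B = (754 × 1500)/2254 = 501.8 Ω.
The fractional drop is R_th/(R_th + R_L); requiring this ≤ 0.0190 gives R_L ≥ R_th(1/0.0190 − 1) = 501.8 × 51.63 = 25.9 kΩ.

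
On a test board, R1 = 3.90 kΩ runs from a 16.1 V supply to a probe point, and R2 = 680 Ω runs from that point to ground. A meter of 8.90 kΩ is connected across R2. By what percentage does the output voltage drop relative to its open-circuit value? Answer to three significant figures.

The divider's output (Thévenin) resistance is R1‖R2 = 579.0 Ω.
Fractional drop under load = R_th/(R_th + R_L) = 579.0 / (579.0 + 8900) = 0.06109.
So the output falls by 6.11 %.

6.11 %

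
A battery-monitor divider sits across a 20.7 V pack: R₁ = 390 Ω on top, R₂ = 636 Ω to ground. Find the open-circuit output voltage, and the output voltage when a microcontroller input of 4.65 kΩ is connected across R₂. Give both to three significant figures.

Unloaded: 12.8 V; loaded: 12.2 V

Open-circuit: V = 20.7 × 636/(390 + 636) = 12.8 V.
With the load, R₂ becomes R₂‖R_L = 559.5 Ω, so V = 20.7 × 559.5/949.5 = 12.2 V.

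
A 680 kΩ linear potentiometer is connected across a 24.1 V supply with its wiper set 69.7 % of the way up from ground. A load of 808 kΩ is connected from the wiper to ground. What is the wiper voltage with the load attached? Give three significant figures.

The wiper splits the pot into (1−α)R = 206.0 kΩ above and αR = 474.0 kΩ below.
Lower section ‖ load = 298.7 kΩ.
V_wiper = 24.1 × 298.7/(206.0 + 298.7) = 14.3 V.

V ≈ 14.3 V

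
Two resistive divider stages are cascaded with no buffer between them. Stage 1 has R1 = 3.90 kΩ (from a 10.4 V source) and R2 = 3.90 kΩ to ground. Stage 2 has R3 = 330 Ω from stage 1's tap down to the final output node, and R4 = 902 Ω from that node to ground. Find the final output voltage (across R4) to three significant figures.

Stage 2 presents R3+R4 = 1232 Ω as a load on stage 1's tap.
Stage 1's lower leg becomes R2‖(R3+R4) = 936.2 Ω, so V_mid = 10.4 × 936.2/4836 = 2.013 V.
Stage 2 is itself unloaded: V_out = V_mid × R4/(R3+R4) = 2.013 × 902/1232 = 1.47 V.

V_out ≈ 1.47 V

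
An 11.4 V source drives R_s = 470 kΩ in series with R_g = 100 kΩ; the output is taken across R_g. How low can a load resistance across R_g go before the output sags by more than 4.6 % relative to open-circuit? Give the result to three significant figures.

Output resistance R_th = R_s‖R_g = (470 × 100)/570.0 = 82.46 kΩ.
The fractional drop is R_th/(R_th + R_L); requiring this ≤ 0.0460 gives R_L ≥ R_th(1/0.0460 − 1) = 82.46 × 20.74 = 1.71 MΩ.

R_L(min) ≈ 1.71 MΩ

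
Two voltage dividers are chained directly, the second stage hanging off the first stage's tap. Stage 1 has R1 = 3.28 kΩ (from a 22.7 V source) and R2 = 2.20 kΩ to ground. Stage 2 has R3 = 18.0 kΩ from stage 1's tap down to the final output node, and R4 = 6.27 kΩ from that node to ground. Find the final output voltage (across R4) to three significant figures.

Stage 2 presents R3+R4 = 24.27 kΩ as a load on stage 1's tap.
Stage 1's lower leg becomes R2‖(R3+R4) = 2.017 kΩ, so V_mid = 22.7 × 2.017/5.297 = 8.644 V.
Stage 2 is itself unloaded: V_out = V_mid × R4/(R3+R4) = 8.644 × 6.27/24.27 = 2.23 V.

V_out ≈ 2.23 V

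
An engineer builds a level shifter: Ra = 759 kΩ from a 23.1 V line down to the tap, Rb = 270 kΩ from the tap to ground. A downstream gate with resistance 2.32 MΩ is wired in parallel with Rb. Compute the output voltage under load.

The load sits in parallel with Rb: Rb‖R_L = (270 × 2320) / (270 + 2320) = 241.9 kΩ.
V_out = 23.1 × 241.9 / (759 + 241.9) = 23.1 × 241.9/1001 = 5.58 V.

V_out ≈ 5.58 V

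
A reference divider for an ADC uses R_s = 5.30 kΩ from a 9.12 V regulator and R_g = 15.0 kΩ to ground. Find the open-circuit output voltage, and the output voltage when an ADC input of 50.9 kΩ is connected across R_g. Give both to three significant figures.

Unloaded: 6.74 V; loaded: 6.26 V

Open-circuit: V = 9.12 × 15.0/(5.30 + 15.0) = 6.74 V.
With the load, R_g becomes R_g‖R_L = 11.59 kΩ, so V = 9.12 × 11.59/16.89 = 6.26 V.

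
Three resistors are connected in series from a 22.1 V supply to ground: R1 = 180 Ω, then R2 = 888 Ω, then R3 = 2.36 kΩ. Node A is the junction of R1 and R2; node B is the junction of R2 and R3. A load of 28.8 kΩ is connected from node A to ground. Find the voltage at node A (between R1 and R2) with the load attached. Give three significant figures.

V ≈ 20.8 V

Below node A the series string R2+R3 = 3248 Ω sits in parallel with the 28800 Ω load: 2919 Ω.
V_A = 22.1 × 2919/(180 + 2919) = 20.8 V.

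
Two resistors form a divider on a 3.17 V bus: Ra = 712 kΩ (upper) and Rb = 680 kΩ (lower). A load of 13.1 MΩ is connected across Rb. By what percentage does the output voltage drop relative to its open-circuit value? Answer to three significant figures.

2.59 %

The divider's output (Thévenin) resistance is Ra‖Rb = 347.8 kΩ.
Fractional drop under load = R_th/(R_th + R_L) = 347.8 / (347.8 + 13100) = 0.02586.
So the output falls by 2.59 %.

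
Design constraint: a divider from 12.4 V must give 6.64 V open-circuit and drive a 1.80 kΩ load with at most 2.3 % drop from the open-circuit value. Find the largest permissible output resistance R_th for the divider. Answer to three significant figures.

R_th ≤ 42.4 Ω

Loading drop = R_th/(R_th + R_L) ≤ 0.0230, so R_th ≤ R_L · ε/(1−ε) = 1.80 kΩ × 0.0230/0.9770 = 42.4 Ω.
(Any R1, R2 with R2/(R1+R2) = 0.535 and R1‖R2 ≤ 42.4 Ω will meet the spec.)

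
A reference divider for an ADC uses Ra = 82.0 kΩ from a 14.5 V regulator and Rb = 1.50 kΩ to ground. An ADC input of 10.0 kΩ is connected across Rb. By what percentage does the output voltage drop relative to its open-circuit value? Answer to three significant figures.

The divider's output (Thévenin) resistance is Ra‖Rb = 1.473 kΩ.
Fractional drop under load = R_th/(R_th + R_L) = 1.473 / (1.473 + 10.0) = 0.1284.
So the output falls by 12.8 %.

12.8 %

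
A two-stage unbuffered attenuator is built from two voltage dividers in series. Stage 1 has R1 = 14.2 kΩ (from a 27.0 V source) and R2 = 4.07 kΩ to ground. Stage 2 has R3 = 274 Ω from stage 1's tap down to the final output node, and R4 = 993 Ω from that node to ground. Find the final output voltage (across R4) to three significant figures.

Stage 2 presents R3+R4 = 1267 Ω as a load on stage 1's tap.
Stage 1's lower leg becomes R2‖(R3+R4) = 966.2 Ω, so V_mid = 27.0 × 966.2/15170 = 1.720 V.
Stage 2 is itself unloaded: V_out = V_mid × R4/(R3+R4) = 1.720 × 993/1267 = 1.35 V.

V_out ≈ 1.35 V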